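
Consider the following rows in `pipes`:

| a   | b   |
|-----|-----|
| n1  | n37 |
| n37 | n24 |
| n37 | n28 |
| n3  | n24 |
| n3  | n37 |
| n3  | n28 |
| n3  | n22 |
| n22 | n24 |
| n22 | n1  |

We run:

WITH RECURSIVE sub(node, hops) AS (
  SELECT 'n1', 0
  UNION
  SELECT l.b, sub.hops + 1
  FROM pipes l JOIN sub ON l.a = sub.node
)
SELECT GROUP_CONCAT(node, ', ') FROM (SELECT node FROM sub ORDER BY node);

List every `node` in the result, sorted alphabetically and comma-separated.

n1, n24, n28, n37

Base: (n1, hops=0).
Iteration 1: edges from {n1} -> (n37, hops=1).
Iteration 2: edges from {n37} -> (n24, hops=2), (n28, hops=2).
Iteration 3: no outgoing edges from {n24,n28}; recursion stops.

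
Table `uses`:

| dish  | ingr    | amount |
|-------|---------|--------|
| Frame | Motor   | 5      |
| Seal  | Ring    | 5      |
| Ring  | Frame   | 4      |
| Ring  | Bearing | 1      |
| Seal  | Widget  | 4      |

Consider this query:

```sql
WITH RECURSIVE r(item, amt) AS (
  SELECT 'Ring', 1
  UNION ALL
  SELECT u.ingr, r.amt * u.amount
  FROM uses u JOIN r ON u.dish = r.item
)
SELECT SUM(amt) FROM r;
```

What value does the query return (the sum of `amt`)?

26

Base: (Ring, amt=1).
Iteration 1: components of {Ring} -> Bearing = 1*1 = 1, Frame = 1*4 = 4.
Iteration 2: components of {Bearing,Frame} -> Motor = 4*5 = 20.
Iteration 3: no further components; recursion stops.
SUM(amt) = 1 + 4 + 1 + 20 = 26.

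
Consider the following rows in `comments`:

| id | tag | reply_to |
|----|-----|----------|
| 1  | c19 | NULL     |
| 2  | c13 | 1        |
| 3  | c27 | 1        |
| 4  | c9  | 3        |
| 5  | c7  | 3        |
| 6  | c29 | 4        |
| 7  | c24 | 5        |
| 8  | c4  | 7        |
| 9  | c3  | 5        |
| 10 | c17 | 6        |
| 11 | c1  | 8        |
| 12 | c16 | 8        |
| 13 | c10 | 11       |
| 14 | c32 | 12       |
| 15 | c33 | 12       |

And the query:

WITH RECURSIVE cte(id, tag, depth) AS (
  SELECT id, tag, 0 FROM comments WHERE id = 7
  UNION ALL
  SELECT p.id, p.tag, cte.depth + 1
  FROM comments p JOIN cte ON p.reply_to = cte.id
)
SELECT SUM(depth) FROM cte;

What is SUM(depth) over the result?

14

Base: id=7 (c24) at depth 0.
Iteration 1: rows with reply_to in {7} -> c4 (id 8, depth 1).
Iteration 2: rows with reply_to in {8} -> c1 (id 11, depth 2), c16 (id 12, depth 2).
Iteration 3: rows with reply_to in {11,12} -> c10 (id 13, depth 3), c32 (id 14, depth 3), c33 (id 15, depth 3).
Iteration 4: no rows with reply_to in {13,14,15}; recursion stops.
SUM(depth) = 0 + 1 + 2 + 2 + 3 + 3 + 3 = 14.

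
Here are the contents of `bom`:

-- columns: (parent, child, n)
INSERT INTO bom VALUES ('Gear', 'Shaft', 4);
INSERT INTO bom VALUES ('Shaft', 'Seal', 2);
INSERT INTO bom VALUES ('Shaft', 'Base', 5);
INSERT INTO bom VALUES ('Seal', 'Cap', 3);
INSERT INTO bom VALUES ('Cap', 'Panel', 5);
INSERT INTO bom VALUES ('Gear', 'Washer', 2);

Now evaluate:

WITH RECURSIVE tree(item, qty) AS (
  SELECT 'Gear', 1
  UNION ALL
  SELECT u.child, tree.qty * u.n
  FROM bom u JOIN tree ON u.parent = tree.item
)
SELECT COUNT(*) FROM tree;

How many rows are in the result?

Base: (Gear, qty=1).
Iteration 1: components of {Gear} -> Shaft = 1*4 = 4, Washer = 1*2 = 2.
Iteration 2: components of {Shaft,Washer} -> Base = 4*5 = 20, Seal = 4*2 = 8.
Iteration 3: components of {Base,Seal} -> Cap = 8*3 = 24.
Iteration 4: components of {Cap} -> Panel = 24*5 = 120.
Iteration 5: no further components; recursion stops.
Total rows emitted: 7.

7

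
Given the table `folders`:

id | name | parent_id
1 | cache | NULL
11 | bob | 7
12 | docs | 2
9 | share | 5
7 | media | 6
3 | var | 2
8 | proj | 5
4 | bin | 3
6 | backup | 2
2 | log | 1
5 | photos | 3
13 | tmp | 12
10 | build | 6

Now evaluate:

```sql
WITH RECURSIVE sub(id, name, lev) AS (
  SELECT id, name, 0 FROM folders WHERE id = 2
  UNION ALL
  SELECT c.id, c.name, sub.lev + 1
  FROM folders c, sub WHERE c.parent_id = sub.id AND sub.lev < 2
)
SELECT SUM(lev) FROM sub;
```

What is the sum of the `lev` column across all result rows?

Base: id=2 (log) at lev 0.
Iteration 1: rows with parent_id in {2} -> var (id 3, lev 1), backup (id 6, lev 1), docs (id 12, lev 1).
Iteration 2: rows with parent_id in {3,6,12} -> bin (id 4, lev 2), photos (id 5, lev 2), media (id 7, lev 2), build (id 10, lev 2), tmp (id 13, lev 2).
Iteration 3: lev < 2 fails for all current rows; recursion stops.
SUM(lev) = 0 + 1 + 1 + 1 + 2 + 2 + 2 + 2 + 2 = 13.

13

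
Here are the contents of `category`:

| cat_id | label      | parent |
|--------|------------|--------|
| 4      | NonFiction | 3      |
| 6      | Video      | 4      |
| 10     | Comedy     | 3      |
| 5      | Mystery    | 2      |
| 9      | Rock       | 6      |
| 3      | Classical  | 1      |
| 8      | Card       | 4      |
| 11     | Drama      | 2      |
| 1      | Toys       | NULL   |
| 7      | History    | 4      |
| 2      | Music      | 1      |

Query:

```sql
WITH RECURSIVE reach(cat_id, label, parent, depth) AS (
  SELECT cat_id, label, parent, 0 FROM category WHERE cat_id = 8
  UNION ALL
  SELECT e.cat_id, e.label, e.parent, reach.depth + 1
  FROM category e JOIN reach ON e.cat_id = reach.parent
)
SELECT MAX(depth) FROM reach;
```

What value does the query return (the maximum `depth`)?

3

Base: cat_id=8 (Card), parent=4, depth 0.
Iteration 1: join on cat_id=4 -> NonFiction (id 4, parent=3, depth 1).
Iteration 2: join on cat_id=3 -> Classical (id 3, parent=1, depth 2).
Iteration 3: join on cat_id=1 -> Toys (id 1, parent=NULL, depth 3).
Iteration 4: parent is NULL; no match; recursion stops.
depth values: 0, 1, 2, 3; the maximum is 3.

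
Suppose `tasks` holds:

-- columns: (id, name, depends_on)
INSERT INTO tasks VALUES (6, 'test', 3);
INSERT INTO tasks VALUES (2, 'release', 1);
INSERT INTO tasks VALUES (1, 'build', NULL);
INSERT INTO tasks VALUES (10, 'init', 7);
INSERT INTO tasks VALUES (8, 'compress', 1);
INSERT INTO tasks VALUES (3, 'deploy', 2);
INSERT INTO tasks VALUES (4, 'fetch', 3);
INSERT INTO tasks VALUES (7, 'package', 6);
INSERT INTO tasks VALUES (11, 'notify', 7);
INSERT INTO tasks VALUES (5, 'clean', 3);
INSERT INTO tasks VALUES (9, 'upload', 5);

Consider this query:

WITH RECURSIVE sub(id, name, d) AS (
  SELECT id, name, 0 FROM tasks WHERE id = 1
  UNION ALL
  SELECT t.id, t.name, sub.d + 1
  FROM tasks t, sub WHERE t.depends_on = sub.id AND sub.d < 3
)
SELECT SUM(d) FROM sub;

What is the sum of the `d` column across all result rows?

Base: id=1 (build) at d 0.
Iteration 1: rows with depends_on in {1} -> release (id 2, d 1), compress (id 8, d 1).
Iteration 2: rows with depends_on in {2,8} -> deploy (id 3, d 2).
Iteration 3: rows with depends_on in {3} -> fetch (id 4, d 3), clean (id 5, d 3), test (id 6, d 3).
Iteration 4: d < 3 fails for all current rows; recursion stops.
SUM(d) = 0 + 1 + 1 + 2 + 3 + 3 + 3 = 13.

13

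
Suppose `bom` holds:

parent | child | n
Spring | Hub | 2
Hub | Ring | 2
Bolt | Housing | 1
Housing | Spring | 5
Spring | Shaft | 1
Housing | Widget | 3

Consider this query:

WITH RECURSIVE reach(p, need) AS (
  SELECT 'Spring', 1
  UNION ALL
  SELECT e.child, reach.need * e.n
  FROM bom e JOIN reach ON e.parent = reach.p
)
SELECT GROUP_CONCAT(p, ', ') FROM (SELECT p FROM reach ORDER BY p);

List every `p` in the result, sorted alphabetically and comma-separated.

Hub, Ring, Shaft, Spring

Base: (Spring, need=1).
Iteration 1: components of {Spring} -> Hub = 1*2 = 2, Shaft = 1*1 = 1.
Iteration 2: components of {Hub,Shaft} -> Ring = 2*2 = 4.
Iteration 3: no further components; recursion stops.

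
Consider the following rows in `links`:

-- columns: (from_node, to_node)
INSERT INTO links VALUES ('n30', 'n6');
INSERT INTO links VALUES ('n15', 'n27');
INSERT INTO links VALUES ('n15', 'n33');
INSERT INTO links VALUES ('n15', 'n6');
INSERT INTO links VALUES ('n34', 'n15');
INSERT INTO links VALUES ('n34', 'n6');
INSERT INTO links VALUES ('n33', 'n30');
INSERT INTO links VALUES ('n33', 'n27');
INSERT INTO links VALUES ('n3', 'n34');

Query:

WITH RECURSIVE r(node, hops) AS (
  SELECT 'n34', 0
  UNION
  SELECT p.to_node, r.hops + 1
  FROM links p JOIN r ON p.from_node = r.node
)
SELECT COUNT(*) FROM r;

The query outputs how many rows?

Base: (n34, hops=0).
Iteration 1: edges from {n34} -> (n15, hops=1), (n6, hops=1).
Iteration 2: edges from {n15,n6} -> (n27, hops=2), (n33, hops=2), (n6, hops=2).
Iteration 3: edges from {n27,n33,n6} -> (n27, hops=3), (n30, hops=3).
Iteration 4: edges from {n27,n30} -> (n6, hops=4).
Iteration 5: no outgoing edges from {n6}; recursion stops.
Total rows emitted: 9.

9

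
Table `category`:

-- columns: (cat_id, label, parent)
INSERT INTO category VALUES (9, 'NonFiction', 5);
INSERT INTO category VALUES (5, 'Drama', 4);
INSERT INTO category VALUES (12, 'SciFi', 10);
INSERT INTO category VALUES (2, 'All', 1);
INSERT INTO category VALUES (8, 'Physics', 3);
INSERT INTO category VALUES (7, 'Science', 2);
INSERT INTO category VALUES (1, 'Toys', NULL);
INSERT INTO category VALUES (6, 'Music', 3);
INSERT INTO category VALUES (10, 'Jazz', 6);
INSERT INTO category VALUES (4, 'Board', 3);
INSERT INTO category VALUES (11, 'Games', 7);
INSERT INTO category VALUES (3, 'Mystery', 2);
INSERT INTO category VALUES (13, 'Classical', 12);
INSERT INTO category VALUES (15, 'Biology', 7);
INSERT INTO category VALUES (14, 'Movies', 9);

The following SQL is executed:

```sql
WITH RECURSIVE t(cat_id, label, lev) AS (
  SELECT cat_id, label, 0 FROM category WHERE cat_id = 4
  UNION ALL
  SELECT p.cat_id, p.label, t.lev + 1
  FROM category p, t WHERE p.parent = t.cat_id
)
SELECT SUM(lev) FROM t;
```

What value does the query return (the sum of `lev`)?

Base: cat_id=4 (Board) at lev 0.
Iteration 1: rows with parent in {4} -> Drama (id 5, lev 1).
Iteration 2: rows with parent in {5} -> NonFiction (id 9, lev 2).
Iteration 3: rows with parent in {9} -> Movies (id 14, lev 3).
Iteration 4: no rows with parent in {14}; recursion stops.
SUM(lev) = 0 + 1 + 2 + 3 = 6.

6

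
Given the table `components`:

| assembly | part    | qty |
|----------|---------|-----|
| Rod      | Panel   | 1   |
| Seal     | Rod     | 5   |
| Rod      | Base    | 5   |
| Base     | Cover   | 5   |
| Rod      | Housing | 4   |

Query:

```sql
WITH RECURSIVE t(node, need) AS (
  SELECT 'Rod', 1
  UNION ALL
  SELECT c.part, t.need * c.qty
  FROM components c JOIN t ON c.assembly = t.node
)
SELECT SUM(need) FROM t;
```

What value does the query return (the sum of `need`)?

Base: (Rod, need=1).
Iteration 1: components of {Rod} -> Base = 1*5 = 5, Housing = 1*4 = 4, Panel = 1*1 = 1.
Iteration 2: components of {Base,Housing,Panel} -> Cover = 5*5 = 25.
Iteration 3: no further components; recursion stops.
SUM(need) = 1 + 5 + 4 + 1 + 25 = 36.

36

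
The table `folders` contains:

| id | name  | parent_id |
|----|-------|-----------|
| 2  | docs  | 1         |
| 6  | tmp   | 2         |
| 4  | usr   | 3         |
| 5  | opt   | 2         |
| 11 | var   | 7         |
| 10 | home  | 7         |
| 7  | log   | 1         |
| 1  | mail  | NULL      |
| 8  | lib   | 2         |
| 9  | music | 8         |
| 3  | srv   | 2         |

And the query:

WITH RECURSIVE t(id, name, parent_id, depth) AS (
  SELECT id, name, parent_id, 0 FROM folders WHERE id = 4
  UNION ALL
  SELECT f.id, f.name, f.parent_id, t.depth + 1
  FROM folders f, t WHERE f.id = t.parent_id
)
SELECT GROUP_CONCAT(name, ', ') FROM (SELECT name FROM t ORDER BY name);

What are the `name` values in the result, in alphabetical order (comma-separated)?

docs, mail, srv, usr

Base: id=4 (usr), parent_id=3, depth 0.
Iteration 1: join on id=3 -> srv (id 3, parent_id=2, depth 1).
Iteration 2: join on id=2 -> docs (id 2, parent_id=1, depth 2).
Iteration 3: join on id=1 -> mail (id 1, parent_id=NULL, depth 3).
Iteration 4: parent_id is NULL; no match; recursion stops.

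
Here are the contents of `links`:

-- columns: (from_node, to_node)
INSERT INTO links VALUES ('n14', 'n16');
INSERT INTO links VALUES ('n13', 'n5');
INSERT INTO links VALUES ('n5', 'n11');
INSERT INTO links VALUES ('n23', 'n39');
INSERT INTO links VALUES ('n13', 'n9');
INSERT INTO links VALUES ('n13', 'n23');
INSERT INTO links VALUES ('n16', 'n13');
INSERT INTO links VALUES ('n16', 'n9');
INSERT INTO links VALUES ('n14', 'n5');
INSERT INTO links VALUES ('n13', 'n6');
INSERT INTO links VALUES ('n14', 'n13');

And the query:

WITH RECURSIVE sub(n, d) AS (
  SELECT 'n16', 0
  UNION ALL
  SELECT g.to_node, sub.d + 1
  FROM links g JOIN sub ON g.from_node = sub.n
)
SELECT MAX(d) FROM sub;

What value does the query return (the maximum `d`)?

Base: (n16, d=0).
Iteration 1: edges from {n16} -> (n13, d=1), (n9, d=1).
Iteration 2: edges from {n13,n9} -> (n23, d=2), (n5, d=2), (n6, d=2), (n9, d=2).
Iteration 3: edges from {n23,n5,n6,n9} -> (n11, d=3), (n39, d=3).
Iteration 4: no outgoing edges from {n11,n39}; recursion stops.
d values: 0, 1, 1, 2, 2, 2, 2, 3, 3; the maximum is 3.

3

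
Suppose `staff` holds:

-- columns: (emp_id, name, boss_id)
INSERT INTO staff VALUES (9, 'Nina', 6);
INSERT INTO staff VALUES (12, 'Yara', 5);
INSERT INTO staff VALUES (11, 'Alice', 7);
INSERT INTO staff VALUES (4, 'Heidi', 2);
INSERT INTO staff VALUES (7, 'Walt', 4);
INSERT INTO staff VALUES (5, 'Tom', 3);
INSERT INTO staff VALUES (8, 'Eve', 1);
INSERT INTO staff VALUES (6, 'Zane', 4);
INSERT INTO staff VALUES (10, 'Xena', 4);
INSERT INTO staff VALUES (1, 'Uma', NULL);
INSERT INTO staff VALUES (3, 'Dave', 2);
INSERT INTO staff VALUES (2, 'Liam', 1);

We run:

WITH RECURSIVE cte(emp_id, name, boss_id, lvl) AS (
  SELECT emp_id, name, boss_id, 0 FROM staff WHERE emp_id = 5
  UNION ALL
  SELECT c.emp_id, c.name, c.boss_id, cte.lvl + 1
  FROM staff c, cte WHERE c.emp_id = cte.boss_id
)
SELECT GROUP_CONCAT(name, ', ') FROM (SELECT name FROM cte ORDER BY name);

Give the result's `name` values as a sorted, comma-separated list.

Base: emp_id=5 (Tom), boss_id=3, lvl 0.
Iteration 1: join on emp_id=3 -> Dave (id 3, boss_id=2, lvl 1).
Iteration 2: join on emp_id=2 -> Liam (id 2, boss_id=1, lvl 2).
Iteration 3: join on emp_id=1 -> Uma (id 1, boss_id=NULL, lvl 3).
Iteration 4: boss_id is NULL; no match; recursion stops.

Dave, Liam, Tom, Uma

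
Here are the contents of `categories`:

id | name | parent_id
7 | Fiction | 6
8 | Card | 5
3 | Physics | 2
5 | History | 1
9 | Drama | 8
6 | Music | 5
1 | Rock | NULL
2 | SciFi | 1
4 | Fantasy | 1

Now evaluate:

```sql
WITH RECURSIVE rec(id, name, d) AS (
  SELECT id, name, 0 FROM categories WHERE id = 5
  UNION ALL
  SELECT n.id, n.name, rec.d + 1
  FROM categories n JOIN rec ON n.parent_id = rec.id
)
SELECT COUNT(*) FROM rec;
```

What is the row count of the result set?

Base: id=5 (History) at d 0.
Iteration 1: rows with parent_id in {5} -> Music (id 6, d 1), Card (id 8, d 1).
Iteration 2: rows with parent_id in {6,8} -> Fiction (id 7, d 2), Drama (id 9, d 2).
Iteration 3: no rows with parent_id in {7,9}; recursion stops.
Total rows emitted: 5.

5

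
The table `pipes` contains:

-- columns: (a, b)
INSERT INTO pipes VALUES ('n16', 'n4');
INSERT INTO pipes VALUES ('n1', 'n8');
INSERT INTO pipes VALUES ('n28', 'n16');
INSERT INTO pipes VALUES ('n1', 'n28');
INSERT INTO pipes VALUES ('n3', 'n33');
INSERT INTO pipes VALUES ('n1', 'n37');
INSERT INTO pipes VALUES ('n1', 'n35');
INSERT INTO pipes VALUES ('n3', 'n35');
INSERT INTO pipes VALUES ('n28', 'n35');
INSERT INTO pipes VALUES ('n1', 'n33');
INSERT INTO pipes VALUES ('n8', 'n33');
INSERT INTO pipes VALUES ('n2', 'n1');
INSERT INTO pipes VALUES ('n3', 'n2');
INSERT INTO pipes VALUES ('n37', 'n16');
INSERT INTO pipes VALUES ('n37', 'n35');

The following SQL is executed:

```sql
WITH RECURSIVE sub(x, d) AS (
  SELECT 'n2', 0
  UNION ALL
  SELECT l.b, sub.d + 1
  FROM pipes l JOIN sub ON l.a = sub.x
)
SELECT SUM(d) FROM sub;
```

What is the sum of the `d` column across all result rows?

Base: (n2, d=0).
Iteration 1: edges from {n2} -> (n1, d=1).
Iteration 2: edges from {n1} -> (n28, d=2), (n33, d=2), (n35, d=2), (n37, d=2), (n8, d=2).
Iteration 3: edges from {n28,n33,n35,n37,n8} -> (n16, d=3) x2, (n33, d=3), (n35, d=3) x2. [UNION ALL keeps all 5 new rows, including repeats]
Iteration 4: edges from {n16,n33,n35} -> (n4, d=4) x2. [UNION ALL keeps all 2 new rows, including repeats]
Iteration 5: no outgoing edges from {n4}; recursion stops.
SUM(d) = 0 + 1 + 2 + 2 + 2 + 2 + 2 + 3 + 3 + 3 + 3 + 3 + 4 + 4 = 34.

34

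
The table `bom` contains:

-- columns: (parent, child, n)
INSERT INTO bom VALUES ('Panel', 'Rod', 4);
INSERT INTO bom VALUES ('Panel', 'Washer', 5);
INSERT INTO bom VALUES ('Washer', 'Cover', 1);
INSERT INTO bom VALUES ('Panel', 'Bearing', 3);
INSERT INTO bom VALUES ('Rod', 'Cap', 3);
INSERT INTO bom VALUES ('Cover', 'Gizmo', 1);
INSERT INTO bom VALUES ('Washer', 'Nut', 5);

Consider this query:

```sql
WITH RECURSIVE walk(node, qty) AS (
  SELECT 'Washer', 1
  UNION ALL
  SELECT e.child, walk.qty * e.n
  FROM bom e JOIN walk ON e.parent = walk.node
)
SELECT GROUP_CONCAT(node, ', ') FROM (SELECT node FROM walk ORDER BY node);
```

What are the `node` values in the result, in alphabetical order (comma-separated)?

Base: (Washer, qty=1).
Iteration 1: components of {Washer} -> Cover = 1*1 = 1, Nut = 1*5 = 5.
Iteration 2: components of {Cover,Nut} -> Gizmo = 1*1 = 1.
Iteration 3: no further components; recursion stops.

Cover, Gizmo, Nut, Washer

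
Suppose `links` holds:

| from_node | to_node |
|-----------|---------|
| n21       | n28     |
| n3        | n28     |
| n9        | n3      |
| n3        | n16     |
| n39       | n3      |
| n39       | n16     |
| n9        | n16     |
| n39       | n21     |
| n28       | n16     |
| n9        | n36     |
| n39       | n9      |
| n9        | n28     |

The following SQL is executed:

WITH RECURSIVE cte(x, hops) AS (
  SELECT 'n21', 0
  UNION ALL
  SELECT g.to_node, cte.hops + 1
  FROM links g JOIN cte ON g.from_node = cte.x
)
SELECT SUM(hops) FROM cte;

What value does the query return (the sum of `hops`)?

3

Base: (n21, hops=0).
Iteration 1: edges from {n21} -> (n28, hops=1).
Iteration 2: edges from {n28} -> (n16, hops=2).
Iteration 3: no outgoing edges from {n16}; recursion stops.
SUM(hops) = 0 + 1 + 2 = 3.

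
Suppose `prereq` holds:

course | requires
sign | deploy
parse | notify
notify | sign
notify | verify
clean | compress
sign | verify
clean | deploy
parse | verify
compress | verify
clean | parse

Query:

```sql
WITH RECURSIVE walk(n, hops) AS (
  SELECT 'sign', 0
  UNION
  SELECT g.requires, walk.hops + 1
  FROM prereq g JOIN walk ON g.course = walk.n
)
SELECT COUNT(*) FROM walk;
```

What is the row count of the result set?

Base: (sign, hops=0).
Iteration 1: edges from {sign} -> (deploy, hops=1), (verify, hops=1).
Iteration 2: no outgoing edges from {deploy,verify}; recursion stops.
Total rows emitted: 3.

3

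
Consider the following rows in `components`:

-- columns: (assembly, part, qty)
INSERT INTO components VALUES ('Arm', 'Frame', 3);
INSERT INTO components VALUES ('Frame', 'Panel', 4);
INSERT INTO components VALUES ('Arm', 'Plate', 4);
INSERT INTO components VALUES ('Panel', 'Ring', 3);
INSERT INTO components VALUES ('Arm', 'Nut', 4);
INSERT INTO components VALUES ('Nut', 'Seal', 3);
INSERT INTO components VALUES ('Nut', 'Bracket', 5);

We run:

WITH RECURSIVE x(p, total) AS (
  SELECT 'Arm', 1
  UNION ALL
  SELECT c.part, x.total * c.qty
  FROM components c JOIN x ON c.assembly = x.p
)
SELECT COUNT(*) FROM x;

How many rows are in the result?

8

Base: (Arm, total=1).
Iteration 1: components of {Arm} -> Frame = 1*3 = 3, Nut = 1*4 = 4, Plate = 1*4 = 4.
Iteration 2: components of {Frame,Nut,Plate} -> Bracket = 4*5 = 20, Panel = 3*4 = 12, Seal = 4*3 = 12.
Iteration 3: components of {Bracket,Panel,Seal} -> Ring = 12*3 = 36.
Iteration 4: no further components; recursion stops.
Total rows emitted: 8.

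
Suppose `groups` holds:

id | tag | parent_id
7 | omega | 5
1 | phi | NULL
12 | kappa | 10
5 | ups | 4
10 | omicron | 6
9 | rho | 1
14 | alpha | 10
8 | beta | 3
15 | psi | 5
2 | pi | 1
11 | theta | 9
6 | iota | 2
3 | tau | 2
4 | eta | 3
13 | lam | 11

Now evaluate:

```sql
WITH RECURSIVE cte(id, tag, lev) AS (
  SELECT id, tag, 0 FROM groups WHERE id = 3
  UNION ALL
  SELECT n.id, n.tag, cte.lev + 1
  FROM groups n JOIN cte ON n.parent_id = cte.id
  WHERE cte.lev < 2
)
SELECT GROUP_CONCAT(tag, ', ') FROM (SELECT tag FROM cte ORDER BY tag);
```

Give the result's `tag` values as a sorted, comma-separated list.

Base: id=3 (tau) at lev 0.
Iteration 1: rows with parent_id in {3} -> eta (id 4, lev 1), beta (id 8, lev 1).
Iteration 2: rows with parent_id in {4,8} -> ups (id 5, lev 2).
Iteration 3: lev < 2 fails for all current rows; recursion stops.

beta, eta, tau, ups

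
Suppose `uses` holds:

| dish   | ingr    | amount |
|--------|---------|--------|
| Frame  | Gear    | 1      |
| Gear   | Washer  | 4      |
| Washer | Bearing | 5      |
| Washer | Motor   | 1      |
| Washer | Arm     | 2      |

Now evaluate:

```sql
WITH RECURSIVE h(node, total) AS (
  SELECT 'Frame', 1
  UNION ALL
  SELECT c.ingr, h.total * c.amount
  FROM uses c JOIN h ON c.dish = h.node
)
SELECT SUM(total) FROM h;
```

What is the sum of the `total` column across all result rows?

Base: (Frame, total=1).
Iteration 1: components of {Frame} -> Gear = 1*1 = 1.
Iteration 2: components of {Gear} -> Washer = 1*4 = 4.
Iteration 3: components of {Washer} -> Arm = 4*2 = 8, Bearing = 4*5 = 20, Motor = 4*1 = 4.
Iteration 4: no further components; recursion stops.
SUM(total) = 1 + 1 + 4 + 20 + 4 + 8 = 38.

38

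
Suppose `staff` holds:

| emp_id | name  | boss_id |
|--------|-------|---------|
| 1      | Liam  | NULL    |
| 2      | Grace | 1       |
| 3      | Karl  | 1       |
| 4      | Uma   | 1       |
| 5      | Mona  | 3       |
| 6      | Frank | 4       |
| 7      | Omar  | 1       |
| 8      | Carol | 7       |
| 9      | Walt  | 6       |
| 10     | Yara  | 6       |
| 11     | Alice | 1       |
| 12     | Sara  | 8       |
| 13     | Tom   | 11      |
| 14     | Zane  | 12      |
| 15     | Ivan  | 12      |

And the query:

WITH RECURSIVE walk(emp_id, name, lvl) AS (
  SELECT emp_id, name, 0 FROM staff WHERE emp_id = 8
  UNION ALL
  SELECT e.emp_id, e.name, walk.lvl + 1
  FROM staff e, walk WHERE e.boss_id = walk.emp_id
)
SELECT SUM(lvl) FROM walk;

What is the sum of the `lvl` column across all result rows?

5

Base: emp_id=8 (Carol) at lvl 0.
Iteration 1: rows with boss_id in {8} -> Sara (id 12, lvl 1).
Iteration 2: rows with boss_id in {12} -> Zane (id 14, lvl 2), Ivan (id 15, lvl 2).
Iteration 3: no rows with boss_id in {14,15}; recursion stops.
SUM(lvl) = 0 + 1 + 2 + 2 = 5.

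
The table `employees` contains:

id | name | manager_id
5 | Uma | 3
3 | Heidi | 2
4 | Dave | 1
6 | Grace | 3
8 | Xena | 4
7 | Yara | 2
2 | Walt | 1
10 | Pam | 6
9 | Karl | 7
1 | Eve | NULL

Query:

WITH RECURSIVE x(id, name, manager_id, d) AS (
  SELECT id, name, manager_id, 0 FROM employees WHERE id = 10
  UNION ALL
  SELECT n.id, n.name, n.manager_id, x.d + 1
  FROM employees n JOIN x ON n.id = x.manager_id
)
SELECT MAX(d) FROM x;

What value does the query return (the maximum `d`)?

4

Base: id=10 (Pam), manager_id=6, d 0.
Iteration 1: join on id=6 -> Grace (id 6, manager_id=3, d 1).
Iteration 2: join on id=3 -> Heidi (id 3, manager_id=2, d 2).
Iteration 3: join on id=2 -> Walt (id 2, manager_id=1, d 3).
Iteration 4: join on id=1 -> Eve (id 1, manager_id=NULL, d 4).
Iteration 5: manager_id is NULL; no match; recursion stops.
d values: 0, 1, 2, 3, 4; the maximum is 4.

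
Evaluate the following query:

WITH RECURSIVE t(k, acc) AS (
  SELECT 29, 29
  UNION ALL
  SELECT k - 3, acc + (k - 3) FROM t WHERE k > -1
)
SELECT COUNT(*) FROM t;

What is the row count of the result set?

Base: k=29, acc=29.
Iteration 1: 29 > -1 holds -> k = 29 - 3 = 26, acc = 29 + 26 = 55.
Iteration 2: 26 > -1 holds -> k = 26 - 3 = 23, acc = 55 + 23 = 78.
Iteration 3: 23 > -1 holds -> k = 23 - 3 = 20, acc = 78 + 20 = 98.
Iteration 4: 20 > -1 holds -> k = 20 - 3 = 17, acc = 98 + 17 = 115.
Iteration 5: 17 > -1 holds -> k = 17 - 3 = 14, acc = 115 + 14 = 129.
Iteration 6: 14 > -1 holds -> k = 14 - 3 = 11, acc = 129 + 11 = 140.
Iteration 7: 11 > -1 holds -> k = 11 - 3 = 8, acc = 140 + 8 = 148.
Iteration 8: 8 > -1 holds -> k = 8 - 3 = 5, acc = 148 + 5 = 153.
Iteration 9: 5 > -1 holds -> k = 5 - 3 = 2, acc = 153 + 2 = 155.
Iteration 10: 2 > -1 holds -> k = 2 - 3 = -1, acc = 155 + -1 = 154.
Iteration 11: -1 > -1 fails; recursion stops.
Total rows emitted: 11.

11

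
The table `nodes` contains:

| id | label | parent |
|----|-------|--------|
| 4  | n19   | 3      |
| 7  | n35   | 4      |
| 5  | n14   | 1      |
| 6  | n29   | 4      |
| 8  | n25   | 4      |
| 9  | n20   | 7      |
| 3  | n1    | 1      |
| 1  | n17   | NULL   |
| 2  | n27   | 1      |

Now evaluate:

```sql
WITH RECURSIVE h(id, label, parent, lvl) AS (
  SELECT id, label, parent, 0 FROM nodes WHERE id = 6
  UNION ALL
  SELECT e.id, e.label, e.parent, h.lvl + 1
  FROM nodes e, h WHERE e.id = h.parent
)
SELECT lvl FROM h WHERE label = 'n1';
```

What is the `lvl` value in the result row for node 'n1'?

Base: id=6 (n29), parent=4, lvl 0.
Iteration 1: join on id=4 -> n19 (id 4, parent=3, lvl 1).
Iteration 2: join on id=3 -> n1 (id 3, parent=1, lvl 2).
Iteration 3: join on id=1 -> n17 (id 1, parent=NULL, lvl 3).
Iteration 4: parent is NULL; no match; recursion stops.

2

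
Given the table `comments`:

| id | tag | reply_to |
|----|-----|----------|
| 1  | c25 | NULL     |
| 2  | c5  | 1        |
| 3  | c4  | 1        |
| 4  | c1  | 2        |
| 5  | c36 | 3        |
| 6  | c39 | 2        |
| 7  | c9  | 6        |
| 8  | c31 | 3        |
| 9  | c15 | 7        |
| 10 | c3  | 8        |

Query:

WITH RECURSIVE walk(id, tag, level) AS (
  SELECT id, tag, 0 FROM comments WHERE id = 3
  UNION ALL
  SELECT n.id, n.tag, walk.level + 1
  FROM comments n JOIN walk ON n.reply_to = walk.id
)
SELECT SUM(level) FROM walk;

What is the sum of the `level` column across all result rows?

4

Base: id=3 (c4) at level 0.
Iteration 1: rows with reply_to in {3} -> c36 (id 5, level 1), c31 (id 8, level 1).
Iteration 2: rows with reply_to in {5,8} -> c3 (id 10, level 2).
Iteration 3: no rows with reply_to in {10}; recursion stops.
SUM(level) = 0 + 1 + 1 + 2 = 4.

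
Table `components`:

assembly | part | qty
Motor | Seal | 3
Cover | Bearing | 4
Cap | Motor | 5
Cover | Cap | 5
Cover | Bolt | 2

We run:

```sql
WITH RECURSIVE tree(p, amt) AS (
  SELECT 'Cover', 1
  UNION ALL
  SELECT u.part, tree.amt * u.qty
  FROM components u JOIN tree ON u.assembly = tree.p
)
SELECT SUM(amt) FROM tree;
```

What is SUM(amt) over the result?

112

Base: (Cover, amt=1).
Iteration 1: components of {Cover} -> Bearing = 1*4 = 4, Bolt = 1*2 = 2, Cap = 1*5 = 5.
Iteration 2: components of {Bearing,Bolt,Cap} -> Motor = 5*5 = 25.
Iteration 3: components of {Motor} -> Seal = 25*3 = 75.
Iteration 4: no further components; recursion stops.
SUM(amt) = 1 + 5 + 2 + 4 + 25 + 75 = 112.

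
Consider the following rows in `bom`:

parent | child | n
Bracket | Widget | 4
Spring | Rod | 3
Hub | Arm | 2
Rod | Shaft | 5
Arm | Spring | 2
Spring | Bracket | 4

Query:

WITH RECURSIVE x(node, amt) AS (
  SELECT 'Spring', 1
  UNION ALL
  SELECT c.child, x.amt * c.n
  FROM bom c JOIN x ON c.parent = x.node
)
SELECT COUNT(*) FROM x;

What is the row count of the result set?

Base: (Spring, amt=1).
Iteration 1: components of {Spring} -> Bracket = 1*4 = 4, Rod = 1*3 = 3.
Iteration 2: components of {Bracket,Rod} -> Shaft = 3*5 = 15, Widget = 4*4 = 16.
Iteration 3: no further components; recursion stops.
Total rows emitted: 5.

5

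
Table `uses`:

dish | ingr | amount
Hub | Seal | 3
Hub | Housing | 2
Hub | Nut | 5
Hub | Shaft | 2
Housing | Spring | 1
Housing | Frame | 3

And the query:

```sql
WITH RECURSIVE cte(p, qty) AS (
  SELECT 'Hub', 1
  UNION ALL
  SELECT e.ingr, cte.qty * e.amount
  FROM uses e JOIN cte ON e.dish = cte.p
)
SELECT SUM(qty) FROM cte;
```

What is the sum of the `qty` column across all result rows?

Base: (Hub, qty=1).
Iteration 1: components of {Hub} -> Housing = 1*2 = 2, Nut = 1*5 = 5, Seal = 1*3 = 3, Shaft = 1*2 = 2.
Iteration 2: components of {Housing,Nut,Seal,Shaft} -> Frame = 2*3 = 6, Spring = 2*1 = 2.
Iteration 3: no further components; recursion stops.
SUM(qty) = 1 + 3 + 2 + 5 + 2 + 2 + 6 = 21.

21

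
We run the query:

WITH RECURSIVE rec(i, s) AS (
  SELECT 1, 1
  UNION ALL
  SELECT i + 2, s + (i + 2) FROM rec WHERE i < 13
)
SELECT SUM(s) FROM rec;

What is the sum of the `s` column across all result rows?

Base: i=1, s=1.
Iteration 1: 1 < 13 holds -> i = 1 + 2 = 3, s = 1 + 3 = 4.
Iteration 2: 3 < 13 holds -> i = 3 + 2 = 5, s = 4 + 5 = 9.
Iteration 3: 5 < 13 holds -> i = 5 + 2 = 7, s = 9 + 7 = 16.
Iteration 4: 7 < 13 holds -> i = 7 + 2 = 9, s = 16 + 9 = 25.
Iteration 5: 9 < 13 holds -> i = 9 + 2 = 11, s = 25 + 11 = 36.
Iteration 6: 11 < 13 holds -> i = 11 + 2 = 13, s = 36 + 13 = 49.
Iteration 7: 13 < 13 fails; recursion stops.
SUM(s) = 1 + 4 + 9 + 16 + 25 + 36 + 49 = 140.

140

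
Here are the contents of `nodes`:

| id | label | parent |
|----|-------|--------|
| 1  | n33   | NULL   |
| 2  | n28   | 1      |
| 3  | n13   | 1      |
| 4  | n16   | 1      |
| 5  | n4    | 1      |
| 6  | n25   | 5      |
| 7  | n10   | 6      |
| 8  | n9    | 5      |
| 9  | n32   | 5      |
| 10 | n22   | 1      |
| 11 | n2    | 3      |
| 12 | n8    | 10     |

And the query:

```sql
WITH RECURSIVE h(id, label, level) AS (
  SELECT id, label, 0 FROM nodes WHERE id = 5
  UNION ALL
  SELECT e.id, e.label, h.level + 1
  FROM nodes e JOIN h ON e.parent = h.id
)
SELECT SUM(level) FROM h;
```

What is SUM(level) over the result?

Base: id=5 (n4) at level 0.
Iteration 1: rows with parent in {5} -> n25 (id 6, level 1), n9 (id 8, level 1), n32 (id 9, level 1).
Iteration 2: rows with parent in {6,8,9} -> n10 (id 7, level 2).
Iteration 3: no rows with parent in {7}; recursion stops.
SUM(level) = 0 + 1 + 1 + 1 + 2 = 5.

5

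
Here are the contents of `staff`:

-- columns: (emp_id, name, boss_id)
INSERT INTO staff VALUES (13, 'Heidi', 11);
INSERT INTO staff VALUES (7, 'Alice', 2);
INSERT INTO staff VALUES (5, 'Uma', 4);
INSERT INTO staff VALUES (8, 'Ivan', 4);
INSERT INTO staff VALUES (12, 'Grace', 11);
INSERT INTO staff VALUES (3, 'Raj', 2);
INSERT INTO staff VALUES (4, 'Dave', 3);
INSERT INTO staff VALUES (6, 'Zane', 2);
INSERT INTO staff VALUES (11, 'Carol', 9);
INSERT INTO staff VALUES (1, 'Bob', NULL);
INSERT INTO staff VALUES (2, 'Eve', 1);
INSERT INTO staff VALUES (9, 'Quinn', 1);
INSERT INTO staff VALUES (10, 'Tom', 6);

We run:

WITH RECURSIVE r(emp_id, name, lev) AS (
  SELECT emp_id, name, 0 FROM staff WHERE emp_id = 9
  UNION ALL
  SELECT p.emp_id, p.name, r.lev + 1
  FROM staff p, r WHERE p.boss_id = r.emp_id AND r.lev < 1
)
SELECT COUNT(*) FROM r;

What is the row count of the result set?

Base: emp_id=9 (Quinn) at lev 0.
Iteration 1: rows with boss_id in {9} -> Carol (id 11, lev 1).
Iteration 2: lev < 1 fails for all current rows; recursion stops.
Total rows emitted: 2.

2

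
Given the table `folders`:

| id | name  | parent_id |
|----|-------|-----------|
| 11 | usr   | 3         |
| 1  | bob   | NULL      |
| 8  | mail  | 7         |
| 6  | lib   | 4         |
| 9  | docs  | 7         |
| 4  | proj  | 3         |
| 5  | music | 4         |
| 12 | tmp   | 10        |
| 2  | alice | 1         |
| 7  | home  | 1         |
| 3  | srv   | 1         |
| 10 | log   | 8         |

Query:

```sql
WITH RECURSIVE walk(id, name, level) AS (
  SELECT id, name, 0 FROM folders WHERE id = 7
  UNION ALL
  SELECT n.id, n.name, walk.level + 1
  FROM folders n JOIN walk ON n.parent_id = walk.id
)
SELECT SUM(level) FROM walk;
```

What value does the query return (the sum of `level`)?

Base: id=7 (home) at level 0.
Iteration 1: rows with parent_id in {7} -> mail (id 8, level 1), docs (id 9, level 1).
Iteration 2: rows with parent_id in {8,9} -> log (id 10, level 2).
Iteration 3: rows with parent_id in {10} -> tmp (id 12, level 3).
Iteration 4: no rows with parent_id in {12}; recursion stops.
SUM(level) = 0 + 1 + 1 + 2 + 3 = 7.

7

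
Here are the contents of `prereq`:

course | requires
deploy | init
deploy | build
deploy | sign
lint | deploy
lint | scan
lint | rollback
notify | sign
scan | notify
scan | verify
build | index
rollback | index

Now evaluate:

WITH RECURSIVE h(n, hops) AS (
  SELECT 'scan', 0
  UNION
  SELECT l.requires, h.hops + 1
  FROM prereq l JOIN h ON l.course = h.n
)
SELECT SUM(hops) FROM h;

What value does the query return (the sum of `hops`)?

Base: (scan, hops=0).
Iteration 1: edges from {scan} -> (notify, hops=1), (verify, hops=1).
Iteration 2: edges from {notify,verify} -> (sign, hops=2).
Iteration 3: no outgoing edges from {sign}; recursion stops.
SUM(hops) = 0 + 1 + 1 + 2 = 4.

4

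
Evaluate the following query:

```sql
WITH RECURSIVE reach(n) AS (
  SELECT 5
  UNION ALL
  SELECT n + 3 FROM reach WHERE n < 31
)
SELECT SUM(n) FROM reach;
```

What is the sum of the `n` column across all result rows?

Base: n=5.
Iteration 1: 5 < 31 holds -> n = 5 + 3 = 8.
Iteration 2: 8 < 31 holds -> n = 8 + 3 = 11.
Iteration 3: 11 < 31 holds -> n = 11 + 3 = 14.
Iteration 4: 14 < 31 holds -> n = 14 + 3 = 17.
Iteration 5: 17 < 31 holds -> n = 17 + 3 = 20.
Iteration 6: 20 < 31 holds -> n = 20 + 3 = 23.
Iteration 7: 23 < 31 holds -> n = 23 + 3 = 26.
Iteration 8: 26 < 31 holds -> n = 26 + 3 = 29.
Iteration 9: 29 < 31 holds -> n = 29 + 3 = 32.
Iteration 10: 32 < 31 fails; recursion stops.
SUM(n) = 5 + 8 + 11 + 14 + 17 + 20 + 23 + 26 + 29 + 32 = 185.

185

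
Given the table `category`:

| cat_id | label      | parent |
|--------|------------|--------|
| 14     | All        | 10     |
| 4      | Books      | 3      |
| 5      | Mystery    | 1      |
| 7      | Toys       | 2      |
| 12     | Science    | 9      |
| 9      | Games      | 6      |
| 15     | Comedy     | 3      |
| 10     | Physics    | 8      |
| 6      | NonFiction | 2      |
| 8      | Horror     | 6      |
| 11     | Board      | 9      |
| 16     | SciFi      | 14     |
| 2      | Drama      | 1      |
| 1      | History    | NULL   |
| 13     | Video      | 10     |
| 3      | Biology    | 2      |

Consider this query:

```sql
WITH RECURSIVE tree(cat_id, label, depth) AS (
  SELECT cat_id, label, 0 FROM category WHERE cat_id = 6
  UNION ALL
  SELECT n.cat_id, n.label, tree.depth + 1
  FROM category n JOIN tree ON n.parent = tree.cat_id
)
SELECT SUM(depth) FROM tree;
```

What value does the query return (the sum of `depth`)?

Base: cat_id=6 (NonFiction) at depth 0.
Iteration 1: rows with parent in {6} -> Horror (id 8, depth 1), Games (id 9, depth 1).
Iteration 2: rows with parent in {8,9} -> Physics (id 10, depth 2), Board (id 11, depth 2), Science (id 12, depth 2).
Iteration 3: rows with parent in {10,11,12} -> Video (id 13, depth 3), All (id 14, depth 3).
Iteration 4: rows with parent in {13,14} -> SciFi (id 16, depth 4).
Iteration 5: no rows with parent in {16}; recursion stops.
SUM(depth) = 0 + 1 + 1 + 2 + 2 + 2 + 3 + 3 + 4 = 18.

18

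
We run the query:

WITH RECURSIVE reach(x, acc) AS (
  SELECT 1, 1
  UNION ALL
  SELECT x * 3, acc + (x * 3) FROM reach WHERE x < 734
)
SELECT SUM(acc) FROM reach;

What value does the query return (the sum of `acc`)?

4916

Base: x=1, acc=1.
Iteration 1: 1 < 734 holds -> x = 1 * 3 = 3, acc = 1 + 3 = 4.
Iteration 2: 3 < 734 holds -> x = 3 * 3 = 9, acc = 4 + 9 = 13.
Iteration 3: 9 < 734 holds -> x = 9 * 3 = 27, acc = 13 + 27 = 40.
Iteration 4: 27 < 734 holds -> x = 27 * 3 = 81, acc = 40 + 81 = 121.
Iteration 5: 81 < 734 holds -> x = 81 * 3 = 243, acc = 121 + 243 = 364.
Iteration 6: 243 < 734 holds -> x = 243 * 3 = 729, acc = 364 + 729 = 1093.
Iteration 7: 729 < 734 holds -> x = 729 * 3 = 2187, acc = 1093 + 2187 = 3280.
Iteration 8: 2187 < 734 fails; recursion stops.
SUM(acc) = 1 + 4 + 13 + 40 + 121 + 364 + 1093 + 3280 = 4916.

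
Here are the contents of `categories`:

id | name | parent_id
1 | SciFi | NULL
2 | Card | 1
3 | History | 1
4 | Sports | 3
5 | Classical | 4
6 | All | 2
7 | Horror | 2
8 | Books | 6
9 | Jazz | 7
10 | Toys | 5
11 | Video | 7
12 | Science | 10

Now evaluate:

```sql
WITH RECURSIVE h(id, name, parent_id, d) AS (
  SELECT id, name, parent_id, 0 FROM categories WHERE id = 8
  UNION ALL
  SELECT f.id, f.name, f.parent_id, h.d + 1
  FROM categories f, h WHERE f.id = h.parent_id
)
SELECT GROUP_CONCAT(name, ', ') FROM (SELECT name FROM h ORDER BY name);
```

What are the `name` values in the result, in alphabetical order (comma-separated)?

Base: id=8 (Books), parent_id=6, d 0.
Iteration 1: join on id=6 -> All (id 6, parent_id=2, d 1).
Iteration 2: join on id=2 -> Card (id 2, parent_id=1, d 2).
Iteration 3: join on id=1 -> SciFi (id 1, parent_id=NULL, d 3).
Iteration 4: parent_id is NULL; no match; recursion stops.

All, Books, Card, SciFi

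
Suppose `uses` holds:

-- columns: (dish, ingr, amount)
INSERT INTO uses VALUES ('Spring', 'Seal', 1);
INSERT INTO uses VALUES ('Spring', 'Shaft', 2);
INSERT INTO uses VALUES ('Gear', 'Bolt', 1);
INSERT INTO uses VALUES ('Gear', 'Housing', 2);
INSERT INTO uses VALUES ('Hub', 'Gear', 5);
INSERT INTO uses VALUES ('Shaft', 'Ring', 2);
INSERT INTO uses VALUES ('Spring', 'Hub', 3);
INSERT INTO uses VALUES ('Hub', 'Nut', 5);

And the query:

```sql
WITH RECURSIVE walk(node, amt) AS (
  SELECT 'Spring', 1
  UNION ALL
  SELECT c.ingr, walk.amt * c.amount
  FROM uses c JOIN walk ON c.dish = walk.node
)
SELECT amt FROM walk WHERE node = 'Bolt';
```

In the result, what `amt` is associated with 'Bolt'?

Base: (Spring, amt=1).
Iteration 1: components of {Spring} -> Hub = 1*3 = 3, Seal = 1*1 = 1, Shaft = 1*2 = 2.
Iteration 2: components of {Hub,Seal,Shaft} -> Gear = 3*5 = 15, Nut = 3*5 = 15, Ring = 2*2 = 4.
Iteration 3: components of {Gear,Nut,Ring} -> Bolt = 15*1 = 15, Housing = 15*2 = 30.
Iteration 4: no further components; recursion stops.

15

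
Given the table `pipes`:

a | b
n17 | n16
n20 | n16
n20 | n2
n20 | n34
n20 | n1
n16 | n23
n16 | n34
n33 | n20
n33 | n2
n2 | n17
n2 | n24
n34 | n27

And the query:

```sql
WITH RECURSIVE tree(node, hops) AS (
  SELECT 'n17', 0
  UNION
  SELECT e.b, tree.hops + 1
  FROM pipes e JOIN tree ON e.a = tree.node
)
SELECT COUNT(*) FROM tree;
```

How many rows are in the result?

Base: (n17, hops=0).
Iteration 1: edges from {n17} -> (n16, hops=1).
Iteration 2: edges from {n16} -> (n23, hops=2), (n34, hops=2).
Iteration 3: edges from {n23,n34} -> (n27, hops=3).
Iteration 4: no outgoing edges from {n27}; recursion stops.
Total rows emitted: 5.

5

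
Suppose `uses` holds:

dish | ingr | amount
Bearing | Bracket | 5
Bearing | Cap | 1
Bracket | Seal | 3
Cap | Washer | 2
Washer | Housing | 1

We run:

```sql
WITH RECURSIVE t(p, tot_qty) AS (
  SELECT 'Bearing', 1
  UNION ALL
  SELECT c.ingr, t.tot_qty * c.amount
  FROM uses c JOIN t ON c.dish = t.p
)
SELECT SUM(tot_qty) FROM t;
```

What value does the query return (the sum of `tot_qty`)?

Base: (Bearing, tot_qty=1).
Iteration 1: components of {Bearing} -> Bracket = 1*5 = 5, Cap = 1*1 = 1.
Iteration 2: components of {Bracket,Cap} -> Seal = 5*3 = 15, Washer = 1*2 = 2.
Iteration 3: components of {Seal,Washer} -> Housing = 2*1 = 2.
Iteration 4: no further components; recursion stops.
SUM(tot_qty) = 1 + 5 + 1 + 15 + 2 + 2 = 26.

26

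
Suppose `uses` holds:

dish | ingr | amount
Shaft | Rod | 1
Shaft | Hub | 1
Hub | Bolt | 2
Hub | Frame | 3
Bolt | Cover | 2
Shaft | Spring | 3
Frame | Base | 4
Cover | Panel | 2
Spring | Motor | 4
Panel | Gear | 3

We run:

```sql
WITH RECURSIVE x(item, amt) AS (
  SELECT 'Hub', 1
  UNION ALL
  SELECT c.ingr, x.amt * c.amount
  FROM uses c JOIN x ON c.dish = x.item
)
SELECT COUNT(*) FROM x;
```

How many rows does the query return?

Base: (Hub, amt=1).
Iteration 1: components of {Hub} -> Bolt = 1*2 = 2, Frame = 1*3 = 3.
Iteration 2: components of {Bolt,Frame} -> Base = 3*4 = 12, Cover = 2*2 = 4.
Iteration 3: components of {Base,Cover} -> Panel = 4*2 = 8.
Iteration 4: components of {Panel} -> Gear = 8*3 = 24.
Iteration 5: no further components; recursion stops.
Total rows emitted: 7.

7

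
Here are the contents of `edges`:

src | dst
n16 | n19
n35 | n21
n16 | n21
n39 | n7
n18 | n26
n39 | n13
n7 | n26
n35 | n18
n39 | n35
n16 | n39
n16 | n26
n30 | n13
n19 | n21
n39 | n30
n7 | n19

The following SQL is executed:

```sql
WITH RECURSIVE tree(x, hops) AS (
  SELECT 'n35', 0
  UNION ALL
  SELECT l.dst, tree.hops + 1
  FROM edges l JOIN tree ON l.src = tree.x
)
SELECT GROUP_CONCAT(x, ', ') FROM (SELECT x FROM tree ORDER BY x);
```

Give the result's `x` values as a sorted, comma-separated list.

Base: (n35, hops=0).
Iteration 1: edges from {n35} -> (n18, hops=1), (n21, hops=1).
Iteration 2: edges from {n18,n21} -> (n26, hops=2).
Iteration 3: no outgoing edges from {n26}; recursion stops.

n18, n21, n26, n35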